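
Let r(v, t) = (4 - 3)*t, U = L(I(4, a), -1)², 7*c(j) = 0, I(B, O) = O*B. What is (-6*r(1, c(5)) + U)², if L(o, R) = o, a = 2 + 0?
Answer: 4096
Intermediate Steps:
a = 2
I(B, O) = B*O
c(j) = 0 (c(j) = (⅐)*0 = 0)
U = 64 (U = (4*2)² = 8² = 64)
r(v, t) = t (r(v, t) = 1*t = t)
(-6*r(1, c(5)) + U)² = (-6*0 + 64)² = (0 + 64)² = 64² = 4096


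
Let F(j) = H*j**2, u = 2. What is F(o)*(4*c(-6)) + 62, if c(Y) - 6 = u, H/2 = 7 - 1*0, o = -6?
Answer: 16190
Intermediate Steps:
H = 14 (H = 2*(7 - 1*0) = 2*(7 + 0) = 2*7 = 14)
c(Y) = 8 (c(Y) = 6 + 2 = 8)
F(j) = 14*j**2
F(o)*(4*c(-6)) + 62 = (14*(-6)**2)*(4*8) + 62 = (14*36)*32 + 62 = 504*32 + 62 = 16128 + 62 = 16190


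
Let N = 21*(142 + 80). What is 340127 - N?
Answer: 335465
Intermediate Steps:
N = 4662 (N = 21*222 = 4662)
340127 - N = 340127 - 1*4662 = 340127 - 4662 = 335465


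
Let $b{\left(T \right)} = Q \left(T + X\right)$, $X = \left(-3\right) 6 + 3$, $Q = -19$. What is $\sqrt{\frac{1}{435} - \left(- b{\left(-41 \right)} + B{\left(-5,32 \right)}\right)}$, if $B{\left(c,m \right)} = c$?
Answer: $\frac{2 \sqrt{50570490}}{435} \approx 32.696$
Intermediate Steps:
$X = -15$ ($X = -18 + 3 = -15$)
$b{\left(T \right)} = 285 - 19 T$ ($b{\left(T \right)} = - 19 \left(T - 15\right) = - 19 \left(-15 + T\right) = 285 - 19 T$)
$\sqrt{\frac{1}{435} - \left(- b{\left(-41 \right)} + B{\left(-5,32 \right)}\right)} = \sqrt{\frac{1}{435} + \left(\left(285 - -779\right) - -5\right)} = \sqrt{\frac{1}{435} + \left(\left(285 + 779\right) + 5\right)} = \sqrt{\frac{1}{435} + \left(1064 + 5\right)} = \sqrt{\frac{1}{435} + 1069} = \sqrt{\frac{465016}{435}} = \frac{2 \sqrt{50570490}}{435}$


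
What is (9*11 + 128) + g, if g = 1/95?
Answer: 21566/95 ≈ 227.01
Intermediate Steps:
g = 1/95 ≈ 0.010526
(9*11 + 128) + g = (9*11 + 128) + 1/95 = (99 + 128) + 1/95 = 227 + 1/95 = 21566/95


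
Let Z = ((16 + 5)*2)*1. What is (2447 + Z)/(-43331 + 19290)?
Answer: -2489/24041 ≈ -0.10353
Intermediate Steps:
Z = 42 (Z = (21*2)*1 = 42*1 = 42)
(2447 + Z)/(-43331 + 19290) = (2447 + 42)/(-43331 + 19290) = 2489/(-24041) = 2489*(-1/24041) = -2489/24041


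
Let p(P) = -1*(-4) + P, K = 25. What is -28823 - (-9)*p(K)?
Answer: -28562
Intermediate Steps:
p(P) = 4 + P
-28823 - (-9)*p(K) = -28823 - (-9)*(4 + 25) = -28823 - (-9)*29 = -28823 - 1*(-261) = -28823 + 261 = -28562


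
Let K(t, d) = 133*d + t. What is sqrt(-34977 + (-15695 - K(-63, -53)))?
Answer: 66*I*sqrt(10) ≈ 208.71*I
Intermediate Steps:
K(t, d) = t + 133*d
sqrt(-34977 + (-15695 - K(-63, -53))) = sqrt(-34977 + (-15695 - (-63 + 133*(-53)))) = sqrt(-34977 + (-15695 - (-63 - 7049))) = sqrt(-34977 + (-15695 - 1*(-7112))) = sqrt(-34977 + (-15695 + 7112)) = sqrt(-34977 - 8583) = sqrt(-43560) = 66*I*sqrt(10)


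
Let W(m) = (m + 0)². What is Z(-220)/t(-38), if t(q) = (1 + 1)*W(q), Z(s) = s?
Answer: -55/722 ≈ -0.076177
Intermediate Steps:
W(m) = m²
t(q) = 2*q² (t(q) = (1 + 1)*q² = 2*q²)
Z(-220)/t(-38) = -220/(2*(-38)²) = -220/(2*1444) = -220/2888 = -220*1/2888 = -55/722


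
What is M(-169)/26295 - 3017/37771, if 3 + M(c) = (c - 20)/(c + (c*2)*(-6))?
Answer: -49232001157/615445773085 ≈ -0.079994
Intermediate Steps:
M(c) = -3 - (-20 + c)/(11*c) (M(c) = -3 + (c - 20)/(c + (c*2)*(-6)) = -3 + (-20 + c)/(c + (2*c)*(-6)) = -3 + (-20 + c)/(c - 12*c) = -3 + (-20 + c)/((-11*c)) = -3 + (-20 + c)*(-1/(11*c)) = -3 - (-20 + c)/(11*c))
M(-169)/26295 - 3017/37771 = ((2/11)*(10 - 17*(-169))/(-169))/26295 - 3017/37771 = ((2/11)*(-1/169)*(10 + 2873))*(1/26295) - 3017*1/37771 = ((2/11)*(-1/169)*2883)*(1/26295) - 3017/37771 = -5766/1859*1/26295 - 3017/37771 = -1922/16294135 - 3017/37771 = -49232001157/615445773085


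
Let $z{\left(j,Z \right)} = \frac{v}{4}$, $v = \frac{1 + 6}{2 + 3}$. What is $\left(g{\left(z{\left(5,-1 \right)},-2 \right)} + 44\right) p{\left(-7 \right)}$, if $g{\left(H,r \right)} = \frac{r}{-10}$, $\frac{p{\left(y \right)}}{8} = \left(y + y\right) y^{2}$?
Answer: $- \frac{1212848}{5} \approx -2.4257 \cdot 10^{5}$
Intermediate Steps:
$v = \frac{7}{5} \approx 1.4$
$p{\left(y \right)} = 16 y^{3}$ ($p{\left(y \right)} = 8 \left(y + y\right) y^{2} = 8 \cdot 2 y y^{2} = 8 \cdot 2 y^{3} = 16 y^{3}$)
$z{\left(j,Z \right)} = \frac{7}{20}$ ($z{\left(j,Z \right)} = \frac{7}{5 \cdot 4} = \frac{7}{5} \cdot \frac{1}{4} = \frac{7}{20}$)
$g{\left(H,r \right)} = - \frac{r}{10}$ ($g{\left(H,r \right)} = r \left(- \frac{1}{10}\right) = - \frac{r}{10}$)
$\left(g{\left(z{\left(5,-1 \right)},-2 \right)} + 44\right) p{\left(-7 \right)} = \left(\left(- \frac{1}{10}\right) \left(-2\right) + 44\right) 16 \left(-7\right)^{3} = \left(\frac{1}{5} + 44\right) 16 \left(-343\right) = \frac{221}{5} \left(-5488\right) = - \frac{1212848}{5}$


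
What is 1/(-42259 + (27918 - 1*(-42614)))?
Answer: 1/28273 ≈ 3.5369e-5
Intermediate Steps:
1/(-42259 + (27918 - 1*(-42614))) = 1/(-42259 + (27918 + 42614)) = 1/(-42259 + 70532) = 1/28273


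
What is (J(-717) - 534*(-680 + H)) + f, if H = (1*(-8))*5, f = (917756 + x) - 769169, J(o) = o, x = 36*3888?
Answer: 672318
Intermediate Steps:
x = 139968
f = 288555 (f = (917756 + 139968) - 769169 = 1057724 - 769169 = 288555)
H = -40 (H = -8*5 = -40)
(J(-717) - 534*(-680 + H)) + f = (-717 - 534*(-680 - 40)) + 288555 = (-717 - 534*(-720)) + 288555 = (-717 + 384480) + 288555 = 383763 + 288555 = 672318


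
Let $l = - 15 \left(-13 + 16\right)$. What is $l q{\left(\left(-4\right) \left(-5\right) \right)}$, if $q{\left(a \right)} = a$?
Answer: $-900$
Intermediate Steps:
$l = -45$ ($l = \left(-15\right) 3 = -45$)
$l q{\left(\left(-4\right) \left(-5\right) \right)} = - 45 \left(\left(-4\right) \left(-5\right)\right) = \left(-45\right) 20 = -900$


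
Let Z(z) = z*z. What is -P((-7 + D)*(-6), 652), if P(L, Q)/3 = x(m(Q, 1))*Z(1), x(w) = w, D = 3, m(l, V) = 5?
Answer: -15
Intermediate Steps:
Z(z) = z**2
P(L, Q) = 15 (P(L, Q) = 3*(5*1**2) = 3*(5*1) = 3*5 = 15)
-P((-7 + D)*(-6), 652) = -1*15 = -15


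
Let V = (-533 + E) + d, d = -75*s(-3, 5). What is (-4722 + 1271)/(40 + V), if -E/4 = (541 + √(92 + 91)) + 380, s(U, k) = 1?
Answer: 30827/37976 - 29*√183/37976 ≈ 0.80142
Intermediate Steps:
d = -75 (d = -75*1 = -75)
E = -3684 - 4*√183 (E = -4*((541 + √(92 + 91)) + 380) = -4*((541 + √183) + 380) = -4*(921 + √183) = -3684 - 4*√183 ≈ -3738.1)
V = -4292 - 4*√183 (V = (-533 + (-3684 - 4*√183)) - 75 = (-4217 - 4*√183) - 75 = -4292 - 4*√183 ≈ -4346.1)
(-4722 + 1271)/(40 + V) = (-4722 + 1271)/(40 + (-4292 - 4*√183)) = -3451/(-4252 - 4*√183)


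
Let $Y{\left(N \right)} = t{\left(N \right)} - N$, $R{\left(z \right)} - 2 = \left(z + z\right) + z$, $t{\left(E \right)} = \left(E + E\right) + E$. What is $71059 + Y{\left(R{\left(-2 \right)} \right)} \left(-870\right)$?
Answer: $78019$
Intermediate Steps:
$t{\left(E \right)} = 3 E$ ($t{\left(E \right)} = 2 E + E = 3 E$)
$R{\left(z \right)} = 2 + 3 z$ ($R{\left(z \right)} = 2 + \left(\left(z + z\right) + z\right) = 2 + \left(2 z + z\right) = 2 + 3 z$)
$Y{\left(N \right)} = 2 N$ ($Y{\left(N \right)} = 3 N - N = 2 N$)
$71059 + Y{\left(R{\left(-2 \right)} \right)} \left(-870\right) = 71059 + 2 \left(2 + 3 \left(-2\right)\right) \left(-870\right) = 71059 + 2 \left(2 - 6\right) \left(-870\right) = 71059 + 2 \left(-4\right) \left(-870\right) = 71059 - -6960 = 71059 + 6960 = 78019$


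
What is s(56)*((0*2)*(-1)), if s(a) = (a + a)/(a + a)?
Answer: 0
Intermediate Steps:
s(a) = 1 (s(a) = (2*a)/((2*a)) = (2*a)*(1/(2*a)) = 1)
s(56)*((0*2)*(-1)) = 1*((0*2)*(-1)) = 1*(0*(-1)) = 1*0 = 0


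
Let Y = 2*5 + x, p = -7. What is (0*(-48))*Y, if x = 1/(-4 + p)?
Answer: 0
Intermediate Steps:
x = -1/11 (x = 1/(-4 - 7) = 1/(-11) = -1/11 ≈ -0.090909)
Y = 109/11 (Y = 2*5 - 1/11 = 10 - 1/11 = 109/11 ≈ 9.9091)
(0*(-48))*Y = (0*(-48))*(109/11) = 0*(109/11) = 0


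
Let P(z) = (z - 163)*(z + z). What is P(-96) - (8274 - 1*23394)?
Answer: 64848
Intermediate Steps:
P(z) = 2*z*(-163 + z) (P(z) = (-163 + z)*(2*z) = 2*z*(-163 + z))
P(-96) - (8274 - 1*23394) = 2*(-96)*(-163 - 96) - (8274 - 1*23394) = 2*(-96)*(-259) - (8274 - 23394) = 49728 - 1*(-15120) = 49728 + 15120 = 64848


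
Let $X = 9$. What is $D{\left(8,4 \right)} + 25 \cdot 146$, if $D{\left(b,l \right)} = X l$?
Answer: $3686$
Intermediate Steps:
$D{\left(b,l \right)} = 9 l$
$D{\left(8,4 \right)} + 25 \cdot 146 = 9 \cdot 4 + 25 \cdot 146 = 36 + 3650 = 3686$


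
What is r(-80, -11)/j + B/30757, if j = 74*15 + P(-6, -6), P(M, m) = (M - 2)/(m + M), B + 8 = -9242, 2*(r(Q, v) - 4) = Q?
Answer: -8535689/25620581 ≈ -0.33316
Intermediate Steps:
r(Q, v) = 4 + Q/2
B = -9250 (B = -8 - 9242 = -9250)
P(M, m) = (-2 + M)/(M + m)
j = 3332/3 (j = 74*15 + (-2 - 6)/(-6 - 6) = 1110 - 8/(-12) = 1110 - 1/12*(-8) = 1110 + ⅔ = 3332/3 ≈ 1110.7)
r(-80, -11)/j + B/30757 = (4 + (½)*(-80))/(3332/3) - 9250/30757 = (4 - 40)*(3/3332) - 9250*1/30757 = -36*3/3332 - 9250/30757 = -27/833 - 9250/30757 = -8535689/25620581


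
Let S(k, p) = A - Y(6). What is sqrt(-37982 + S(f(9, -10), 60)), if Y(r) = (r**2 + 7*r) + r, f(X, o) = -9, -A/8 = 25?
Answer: 19*I*sqrt(106) ≈ 195.62*I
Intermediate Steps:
A = -200 (A = -8*25 = -200)
Y(r) = r**2 + 8*r
S(k, p) = -284 (S(k, p) = -200 - 6*(8 + 6) = -200 - 6*14 = -200 - 1*84 = -200 - 84 = -284)
sqrt(-37982 + S(f(9, -10), 60)) = sqrt(-37982 - 284) = sqrt(-38266) = 19*I*sqrt(106)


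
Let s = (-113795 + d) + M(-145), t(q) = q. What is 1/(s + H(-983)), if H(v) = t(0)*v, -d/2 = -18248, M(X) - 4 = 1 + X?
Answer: -1/77439 ≈ -1.2913e-5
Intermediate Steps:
M(X) = 5 + X (M(X) = 4 + (1 + X) = 5 + X)
d = 36496 (d = -2*(-18248) = 36496)
H(v) = 0 (H(v) = 0*v = 0)
s = -77439 (s = (-113795 + 36496) + (5 - 145) = -77299 - 140 = -77439)
1/(s + H(-983)) = 1/(-77439 + 0) = 1/(-77439) = -1/77439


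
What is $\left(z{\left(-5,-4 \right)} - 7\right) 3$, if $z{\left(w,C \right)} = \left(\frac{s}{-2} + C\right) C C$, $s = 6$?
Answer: $-357$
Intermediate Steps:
$z{\left(w,C \right)} = C^{2} \left(-3 + C\right)$ ($z{\left(w,C \right)} = \left(\frac{6}{-2} + C\right) C C = \left(6 \left(- \frac{1}{2}\right) + C\right) C^{2} = \left(-3 + C\right) C^{2} = C^{2} \left(-3 + C\right)$)
$\left(z{\left(-5,-4 \right)} - 7\right) 3 = \left(\left(-4\right)^{2} \left(-3 - 4\right) - 7\right) 3 = \left(16 \left(-7\right) - 7\right) 3 = \left(-112 - 7\right) 3 = \left(-119\right) 3 = -357$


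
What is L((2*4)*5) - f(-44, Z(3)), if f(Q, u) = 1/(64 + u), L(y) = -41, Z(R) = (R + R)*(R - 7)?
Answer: -1641/40 ≈ -41.025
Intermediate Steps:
Z(R) = 2*R*(-7 + R) (Z(R) = (2*R)*(-7 + R) = 2*R*(-7 + R))
L((2*4)*5) - f(-44, Z(3)) = -41 - 1/(64 + 2*3*(-7 + 3)) = -41 - 1/(64 + 2*3*(-4)) = -41 - 1/(64 - 24) = -41 - 1/40 = -1641/40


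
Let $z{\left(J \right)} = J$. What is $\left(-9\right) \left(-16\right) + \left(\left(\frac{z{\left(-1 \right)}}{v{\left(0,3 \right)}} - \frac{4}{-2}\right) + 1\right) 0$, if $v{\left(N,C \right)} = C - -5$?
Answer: $144$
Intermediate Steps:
$v{\left(N,C \right)} = 5 + C$ ($v{\left(N,C \right)} = C + 5 = 5 + C$)
$\left(-9\right) \left(-16\right) + \left(\left(\frac{z{\left(-1 \right)}}{v{\left(0,3 \right)}} - \frac{4}{-2}\right) + 1\right) 0 = \left(-9\right) \left(-16\right) + \left(\left(- \frac{1}{5 + 3} - \frac{4}{-2}\right) + 1\right) 0 = 144 + \left(\left(- \frac{1}{8} - -2\right) + 1\right) 0 = 144 + \left(\left(\left(-1\right) \frac{1}{8} + 2\right) + 1\right) 0 = 144 + \left(\left(- \frac{1}{8} + 2\right) + 1\right) 0 = 144 + \left(\frac{15}{8} + 1\right) 0 = 144 + \frac{23}{8} \cdot 0 = 144 + 0 = 144$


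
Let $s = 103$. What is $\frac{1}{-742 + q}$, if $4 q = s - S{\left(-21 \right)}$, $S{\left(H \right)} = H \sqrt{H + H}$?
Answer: $- \frac{3820}{2742249} - \frac{28 i \sqrt{42}}{2742249} \approx -0.001393 - 6.6172 \cdot 10^{-5} i$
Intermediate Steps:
$S{\left(H \right)} = \sqrt{2} H^{\frac{3}{2}}$ ($S{\left(H \right)} = H \sqrt{2 H} = H \sqrt{2} \sqrt{H} = \sqrt{2} H^{\frac{3}{2}}$)
$q = \frac{103}{4} + \frac{21 i \sqrt{42}}{4}$ ($q = \frac{103 - \sqrt{2} \left(-21\right)^{\frac{3}{2}}}{4} = \frac{103 - \sqrt{2} \left(- 21 i \sqrt{21}\right)}{4} = \frac{103 - - 21 i \sqrt{42}}{4} = \frac{103 + 21 i \sqrt{42}}{4} = \frac{103}{4} + \frac{21 i \sqrt{42}}{4} \approx 25.75 + 34.024 i$)
$\frac{1}{-742 + q} = \frac{1}{-742 + \left(\frac{103}{4} + \frac{21 i \sqrt{42}}{4}\right)} = \frac{1}{- \frac{2865}{4} + \frac{21 i \sqrt{42}}{4}}$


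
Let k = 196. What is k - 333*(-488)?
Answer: 162700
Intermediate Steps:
k - 333*(-488) = 196 - 333*(-488) = 196 + 162504 = 162700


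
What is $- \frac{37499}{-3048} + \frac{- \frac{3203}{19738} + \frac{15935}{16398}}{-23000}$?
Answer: $\frac{363478800913454}{29544429306375} \approx 12.303$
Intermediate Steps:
$- \frac{37499}{-3048} + \frac{- \frac{3203}{19738} + \frac{15935}{16398}}{-23000} = \left(-37499\right) \left(- \frac{1}{3048}\right) + \left(\left(-3203\right) \frac{1}{19738} + 15935 \cdot \frac{1}{16398}\right) \left(- \frac{1}{23000}\right) = \frac{37499}{3048} + \left(- \frac{3203}{19738} + \frac{15935}{16398}\right) \left(- \frac{1}{23000}\right) = \frac{37499}{3048} + \frac{65500559}{80915931} \left(- \frac{1}{23000}\right) = \frac{37499}{3048} - \frac{65500559}{1861066413000} = \frac{363478800913454}{29544429306375}$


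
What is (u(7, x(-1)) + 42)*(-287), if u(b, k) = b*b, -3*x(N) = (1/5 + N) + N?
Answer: -26117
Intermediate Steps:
x(N) = -1/15 - 2*N/3 (x(N) = -((1/5 + N) + N)/3 = -((1*(⅕) + N) + N)/3 = -((⅕ + N) + N)/3 = -(⅕ + 2*N)/3 = -1/15 - 2*N/3)
u(b, k) = b²
(u(7, x(-1)) + 42)*(-287) = (7² + 42)*(-287) = (49 + 42)*(-287) = 91*(-287) = -26117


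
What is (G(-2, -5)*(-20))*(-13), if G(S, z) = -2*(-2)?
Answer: 1040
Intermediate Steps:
G(S, z) = 4
(G(-2, -5)*(-20))*(-13) = (4*(-20))*(-13) = -80*(-13) = 1040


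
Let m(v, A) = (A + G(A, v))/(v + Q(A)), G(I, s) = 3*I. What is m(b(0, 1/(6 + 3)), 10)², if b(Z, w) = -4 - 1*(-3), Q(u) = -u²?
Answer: 1600/10201 ≈ 0.15685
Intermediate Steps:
b(Z, w) = -1 (b(Z, w) = -4 + 3 = -1)
m(v, A) = 4*A/(v - A²) (m(v, A) = (A + 3*A)/(v - A²) = (4*A)/(v - A²) = 4*A/(v - A²))
m(b(0, 1/(6 + 3)), 10)² = (4*10/(-1 - 1*10²))² = (4*10/(-1 - 1*100))² = (4*10/(-1 - 100))² = (4*10/(-101))² = (4*10*(-1/101))² = (-40/101)² = 1600/10201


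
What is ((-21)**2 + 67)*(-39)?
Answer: -19812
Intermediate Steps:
((-21)**2 + 67)*(-39) = (441 + 67)*(-39) = 508*(-39) = -19812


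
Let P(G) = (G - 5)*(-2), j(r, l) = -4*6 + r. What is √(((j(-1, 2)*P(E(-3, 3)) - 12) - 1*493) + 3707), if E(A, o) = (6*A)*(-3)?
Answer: 6*√157 ≈ 75.180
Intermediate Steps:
j(r, l) = -24 + r
E(A, o) = -18*A
P(G) = 10 - 2*G (P(G) = (-5 + G)*(-2) = 10 - 2*G)
√(((j(-1, 2)*P(E(-3, 3)) - 12) - 1*493) + 3707) = √((((-24 - 1)*(10 - (-36)*(-3)) - 12) - 1*493) + 3707) = √(((-25*(10 - 2*54) - 12) - 493) + 3707) = √(((-25*(10 - 108) - 12) - 493) + 3707) = √(((-25*(-98) - 12) - 493) + 3707) = √(((2450 - 12) - 493) + 3707) = √((2438 - 493) + 3707) = √(1945 + 3707) = √5652 = 6*√157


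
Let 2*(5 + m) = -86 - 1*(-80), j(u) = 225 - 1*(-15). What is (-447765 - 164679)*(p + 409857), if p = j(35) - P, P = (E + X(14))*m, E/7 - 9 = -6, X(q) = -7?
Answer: -251230040796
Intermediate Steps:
j(u) = 240 (j(u) = 225 + 15 = 240)
E = 21 (E = 63 + 7*(-6) = 63 - 42 = 21)
m = -8 (m = -5 + (-86 - 1*(-80))/2 = -5 + (-86 + 80)/2 = -5 + (½)*(-6) = -5 - 3 = -8)
P = -112 (P = (21 - 7)*(-8) = 14*(-8) = -112)
p = 352 (p = 240 - 1*(-112) = 240 + 112 = 352)
(-447765 - 164679)*(p + 409857) = (-447765 - 164679)*(352 + 409857) = -612444*410209 = -251230040796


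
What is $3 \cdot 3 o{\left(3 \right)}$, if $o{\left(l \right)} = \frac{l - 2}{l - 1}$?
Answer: $\frac{9}{2} \approx 4.5$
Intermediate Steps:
$o{\left(l \right)} = \frac{-2 + l}{-1 + l}$
$3 \cdot 3 o{\left(3 \right)} = 3 \cdot 3 \frac{-2 + 3}{-1 + 3} = 9 \cdot \frac{1}{2} \cdot 1 = 9 \cdot \frac{1}{2} = \frac{9}{2}$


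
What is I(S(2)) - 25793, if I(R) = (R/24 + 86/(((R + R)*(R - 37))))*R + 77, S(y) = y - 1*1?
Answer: -1851635/72 ≈ -25717.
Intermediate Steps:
S(y) = -1 + y (S(y) = y - 1 = -1 + y)
I(R) = 77 + R*(R/24 + 43/(R*(-37 + R))) (I(R) = (R*(1/24) + 86/(((2*R)*(-37 + R))))*R + 77 = (R/24 + 86/((2*R*(-37 + R))))*R + 77 = (R/24 + 86*(1/(2*R*(-37 + R))))*R + 77 = (R/24 + 43/(R*(-37 + R)))*R + 77 = R*(R/24 + 43/(R*(-37 + R))) + 77 = 77 + R*(R/24 + 43/(R*(-37 + R))))
I(S(2)) - 25793 = (-67344 + (-1 + 2)³ - 37*(-1 + 2)² + 1848*(-1 + 2))/(24*(-37 + (-1 + 2))) - 25793 = (-67344 + 1³ - 37*1² + 1848*1)/(24*(-37 + 1)) - 25793 = (1/24)*(-67344 + 1 - 37*1 + 1848)/(-36) - 25793 = (1/24)*(-1/36)*(-67344 + 1 - 37 + 1848) - 25793 = (1/24)*(-1/36)*(-65532) - 25793 = 5461/72 - 25793 = -1851635/72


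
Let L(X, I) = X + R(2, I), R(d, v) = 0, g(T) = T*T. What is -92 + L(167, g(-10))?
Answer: 75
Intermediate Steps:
g(T) = T²
L(X, I) = X (L(X, I) = X + 0 = X)
-92 + L(167, g(-10)) = -92 + 167 = 75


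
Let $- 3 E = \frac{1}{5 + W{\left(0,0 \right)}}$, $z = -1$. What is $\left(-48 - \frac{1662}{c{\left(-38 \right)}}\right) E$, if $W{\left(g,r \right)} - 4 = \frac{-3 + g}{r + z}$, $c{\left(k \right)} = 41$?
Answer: $\frac{605}{246} \approx 2.4594$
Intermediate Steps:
$W{\left(g,r \right)} = 4 + \frac{-3 + g}{-1 + r}$ ($W{\left(g,r \right)} = 4 + \frac{-3 + g}{r - 1} = 4 + \frac{-3 + g}{-1 + r}$)
$E = - \frac{1}{36}$ ($E = - \frac{1}{3 \left(5 + \frac{-7 + 0 + 4 \cdot 0}{-1 + 0}\right)} = - \frac{1}{3 \left(5 + \frac{-7 + 0 + 0}{-1}\right)} = - \frac{1}{3 \left(5 - -7\right)} = - \frac{1}{3 \left(5 + 7\right)} = - \frac{1}{3 \cdot 12} = \left(- \frac{1}{3}\right) \frac{1}{12} = - \frac{1}{36} \approx -0.027778$)
$\left(-48 - \frac{1662}{c{\left(-38 \right)}}\right) E = \left(-48 - \frac{1662}{41}\right) \left(- \frac{1}{36}\right) = \left(- \frac{3630}{41}\right) \left(- \frac{1}{36}\right) = \frac{605}{246}$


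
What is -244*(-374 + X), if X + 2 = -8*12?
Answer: 115168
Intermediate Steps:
X = -98 (X = -2 - 8*12 = -2 - 96 = -98)
-244*(-374 + X) = -244*(-374 - 98) = -244*(-472) = 115168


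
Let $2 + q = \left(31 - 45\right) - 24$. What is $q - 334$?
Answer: $-374$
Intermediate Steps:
$q = -40$ ($q = -2 + \left(\left(31 - 45\right) - 24\right) = -2 - 38 = -40$)
$q - 334 = -40 - 334 = -374$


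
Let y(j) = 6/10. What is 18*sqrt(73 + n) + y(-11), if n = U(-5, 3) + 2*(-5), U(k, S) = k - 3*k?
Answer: 3/5 + 18*sqrt(73) ≈ 154.39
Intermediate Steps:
U(k, S) = -2*k
n = 0 (n = -2*(-5) + 2*(-5) = 10 - 10 = 0)
y(j) = 3/5 (y(j) = 6*(1/10) = 3/5)
18*sqrt(73 + n) + y(-11) = 18*sqrt(73 + 0) + 3/5 = 18*sqrt(73) + 3/5 = 3/5 + 18*sqrt(73)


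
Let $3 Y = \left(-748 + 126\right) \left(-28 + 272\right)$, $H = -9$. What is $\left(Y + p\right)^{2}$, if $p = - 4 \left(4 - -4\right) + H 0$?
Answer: $\frac{23062674496}{9} \approx 2.5625 \cdot 10^{9}$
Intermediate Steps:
$Y = - \frac{151768}{3}$ ($Y = \frac{\left(-748 + 126\right) \left(-28 + 272\right)}{3} = \frac{\left(-622\right) 244}{3} = \frac{1}{3} \left(-151768\right) = - \frac{151768}{3} \approx -50589.0$)
$p = -32$ ($p = - 4 \left(4 - -4\right) - 0 = - 4 \left(4 + 4\right) + 0 = \left(-4\right) 8 + 0 = -32 + 0 = -32$)
$\left(Y + p\right)^{2} = \left(- \frac{151768}{3} - 32\right)^{2} = \left(- \frac{151864}{3}\right)^{2} = \frac{23062674496}{9}$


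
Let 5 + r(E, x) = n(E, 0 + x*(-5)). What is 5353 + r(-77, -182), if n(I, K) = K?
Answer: 6258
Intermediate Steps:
r(E, x) = -5 - 5*x (r(E, x) = -5 + (0 + x*(-5)) = -5 + (0 - 5*x) = -5 - 5*x)
5353 + r(-77, -182) = 5353 + (-5 - 5*(-182)) = 5353 + (-5 + 910) = 5353 + 905 = 6258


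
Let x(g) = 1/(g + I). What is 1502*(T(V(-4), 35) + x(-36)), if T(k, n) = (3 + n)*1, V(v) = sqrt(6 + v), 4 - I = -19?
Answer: 740486/13 ≈ 56960.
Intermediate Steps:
I = 23 (I = 4 - 1*(-19) = 4 + 19 = 23)
x(g) = 1/(23 + g) (x(g) = 1/(g + 23) = 1/(23 + g))
T(k, n) = 3 + n
1502*(T(V(-4), 35) + x(-36)) = 1502*((3 + 35) + 1/(23 - 36)) = 1502*(38 + 1/(-13)) = 1502*(38 - 1/13) = 1502*(493/13) = 740486/13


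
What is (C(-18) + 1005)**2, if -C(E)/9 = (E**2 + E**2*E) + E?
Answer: 2574446121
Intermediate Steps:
C(E) = -9*E - 9*E**2 - 9*E**3 (C(E) = -9*((E**2 + E**2*E) + E) = -9*((E**2 + E**3) + E) = -9*(E + E**2 + E**3) = -9*E - 9*E**2 - 9*E**3)
(C(-18) + 1005)**2 = (-9*(-18)*(1 - 18 + (-18)**2) + 1005)**2 = (-9*(-18)*(1 - 18 + 324) + 1005)**2 = (-9*(-18)*307 + 1005)**2 = (49734 + 1005)**2 = 50739**2 = 2574446121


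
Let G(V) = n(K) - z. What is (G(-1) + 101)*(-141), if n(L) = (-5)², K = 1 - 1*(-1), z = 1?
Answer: -17625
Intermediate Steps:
K = 2 (K = 1 + 1 = 2)
n(L) = 25
G(V) = 24 (G(V) = 25 - 1*1 = 25 - 1 = 24)
(G(-1) + 101)*(-141) = (24 + 101)*(-141) = 125*(-141) = -17625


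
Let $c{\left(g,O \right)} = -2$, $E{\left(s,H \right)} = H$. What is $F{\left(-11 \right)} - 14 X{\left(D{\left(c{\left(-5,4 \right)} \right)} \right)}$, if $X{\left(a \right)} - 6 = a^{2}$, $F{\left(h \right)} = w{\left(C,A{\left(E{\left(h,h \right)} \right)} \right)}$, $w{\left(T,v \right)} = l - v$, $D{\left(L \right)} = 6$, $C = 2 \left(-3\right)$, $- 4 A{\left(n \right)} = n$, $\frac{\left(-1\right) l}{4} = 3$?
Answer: $- \frac{2411}{4} \approx -602.75$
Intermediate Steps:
$l = -12$ ($l = \left(-4\right) 3 = -12$)
$A{\left(n \right)} = - \frac{n}{4}$
$C = -6$
$w{\left(T,v \right)} = -12 - v$
$F{\left(h \right)} = -12 + \frac{h}{4}$ ($F{\left(h \right)} = -12 - - \frac{h}{4} = -12 + \frac{h}{4}$)
$X{\left(a \right)} = 6 + a^{2}$
$F{\left(-11 \right)} - 14 X{\left(D{\left(c{\left(-5,4 \right)} \right)} \right)} = \left(-12 + \frac{1}{4} \left(-11\right)\right) - 14 \left(6 + 6^{2}\right) = \left(-12 - \frac{11}{4}\right) - 14 \left(6 + 36\right) = - \frac{59}{4} - 588 = - \frac{2411}{4}$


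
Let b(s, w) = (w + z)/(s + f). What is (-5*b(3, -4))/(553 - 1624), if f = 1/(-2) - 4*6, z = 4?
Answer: 0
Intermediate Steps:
f = -49/2 (f = -½ - 24 = -49/2 ≈ -24.500)
b(s, w) = (4 + w)/(-49/2 + s) (b(s, w) = (w + 4)/(s - 49/2) = (4 + w)/(-49/2 + s))
(-5*b(3, -4))/(553 - 1624) = (-10*(4 - 4)/(-49 + 2*3))/(553 - 1624) = (-10*0/(-49 + 6))/(-1071) = -(-5)*2*0/(-43)/1071 = -(-5)*2*(-1/43)*0/1071 = -(-5)*0/1071 = -1/1071*0 = 0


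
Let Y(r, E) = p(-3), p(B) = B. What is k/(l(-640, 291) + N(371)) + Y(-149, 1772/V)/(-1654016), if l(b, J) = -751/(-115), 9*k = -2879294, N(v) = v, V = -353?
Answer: -68459476058591/80787103488 ≈ -847.41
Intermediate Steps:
k = -2879294/9 (k = (1/9)*(-2879294) = -2879294/9 ≈ -3.1992e+5)
Y(r, E) = -3
l(b, J) = 751/115 (l(b, J) = -751*(-1/115) = 751/115)
k/(l(-640, 291) + N(371)) + Y(-149, 1772/V)/(-1654016) = -2879294/(9*(751/115 + 371)) - 3/(-1654016) = -2879294/(9*43416/115) - 3*(-1/1654016) = -2879294/9*115/43416 + 3/1654016 = -165559405/195372 + 3/1654016 = -68459476058591/80787103488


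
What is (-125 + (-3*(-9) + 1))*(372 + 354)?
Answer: -70422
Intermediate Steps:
(-125 + (-3*(-9) + 1))*(372 + 354) = (-125 + (27 + 1))*726 = (-125 + 28)*726 = -97*726 = -70422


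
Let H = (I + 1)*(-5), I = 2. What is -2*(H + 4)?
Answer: 22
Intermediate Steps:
H = -15 (H = (2 + 1)*(-5) = 3*(-5) = -15)
-2*(H + 4) = -2*(-15 + 4) = -2*(-11) = 22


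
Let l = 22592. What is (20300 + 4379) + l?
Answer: 47271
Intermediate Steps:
(20300 + 4379) + l = (20300 + 4379) + 22592 = 24679 + 22592 = 47271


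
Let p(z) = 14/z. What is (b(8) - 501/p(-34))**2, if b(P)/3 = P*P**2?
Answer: 371294361/49 ≈ 7.5774e+6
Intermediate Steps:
b(P) = 3*P**3 (b(P) = 3*(P*P**2) = 3*P**3)
(b(8) - 501/p(-34))**2 = (3*8**3 - 501/(14/(-34)))**2 = (3*512 - 501/(14*(-1/34)))**2 = (1536 - 501/(-7/17))**2 = (1536 - 501*(-17/7))**2 = (1536 + 8517/7)**2 = (19269/7)**2 = 371294361/49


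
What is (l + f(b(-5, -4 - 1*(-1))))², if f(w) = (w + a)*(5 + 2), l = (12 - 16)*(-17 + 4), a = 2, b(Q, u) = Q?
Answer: 961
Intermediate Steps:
l = 52 (l = -4*(-13) = 52)
f(w) = 14 + 7*w (f(w) = (w + 2)*(5 + 2) = (2 + w)*7 = 14 + 7*w)
(l + f(b(-5, -4 - 1*(-1))))² = (52 + (14 + 7*(-5)))² = (52 + (14 - 35))² = (52 - 21)² = 31² = 961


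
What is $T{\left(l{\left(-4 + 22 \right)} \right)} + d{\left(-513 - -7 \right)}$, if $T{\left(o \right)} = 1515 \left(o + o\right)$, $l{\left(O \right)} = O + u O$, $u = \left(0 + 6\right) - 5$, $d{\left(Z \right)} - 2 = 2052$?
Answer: $111134$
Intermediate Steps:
$d{\left(Z \right)} = 2054$ ($d{\left(Z \right)} = 2 + 2052 = 2054$)
$u = 1$ ($u = 6 - 5 = 1$)
$l{\left(O \right)} = 2 O$ ($l{\left(O \right)} = O + 1 O = O + O = 2 O$)
$T{\left(o \right)} = 3030 o$ ($T{\left(o \right)} = 1515 \cdot 2 o = 3030 o$)
$T{\left(l{\left(-4 + 22 \right)} \right)} + d{\left(-513 - -7 \right)} = 3030 \cdot 2 \left(-4 + 22\right) + 2054 = 3030 \cdot 2 \cdot 18 + 2054 = 3030 \cdot 36 + 2054 = 109080 + 2054 = 111134$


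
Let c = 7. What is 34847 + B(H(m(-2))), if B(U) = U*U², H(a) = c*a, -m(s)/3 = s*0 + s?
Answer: 108935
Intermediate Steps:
m(s) = -3*s (m(s) = -3*(s*0 + s) = -3*(0 + s) = -3*s)
H(a) = 7*a
B(U) = U³
34847 + B(H(m(-2))) = 34847 + (7*(-3*(-2)))³ = 34847 + (7*6)³ = 34847 + 42³ = 34847 + 74088 = 108935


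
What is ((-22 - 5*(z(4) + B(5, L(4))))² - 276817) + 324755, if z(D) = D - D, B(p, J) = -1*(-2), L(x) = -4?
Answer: 48962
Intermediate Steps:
B(p, J) = 2
z(D) = 0
((-22 - 5*(z(4) + B(5, L(4))))² - 276817) + 324755 = ((-22 - 5*(0 + 2))² - 276817) + 324755 = ((-22 - 5*2)² - 276817) + 324755 = ((-22 - 10)² - 276817) + 324755 = ((-32)² - 276817) + 324755 = (1024 - 276817) + 324755 = -275793 + 324755 = 48962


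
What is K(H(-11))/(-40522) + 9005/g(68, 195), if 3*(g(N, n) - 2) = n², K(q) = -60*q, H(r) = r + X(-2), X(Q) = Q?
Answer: 177506275/256848697 ≈ 0.69109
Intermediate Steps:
H(r) = -2 + r (H(r) = r - 2 = -2 + r)
g(N, n) = 2 + n²/3
K(H(-11))/(-40522) + 9005/g(68, 195) = -60*(-2 - 11)/(-40522) + 9005/(2 + (⅓)*195²) = -60*(-13)*(-1/40522) + 9005/(2 + (⅓)*38025) = 780*(-1/40522) + 9005/(2 + 12675) = -390/20261 + 9005/12677 = 177506275/256848697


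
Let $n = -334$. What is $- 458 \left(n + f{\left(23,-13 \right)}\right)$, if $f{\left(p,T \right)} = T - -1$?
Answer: $158468$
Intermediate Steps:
$f{\left(p,T \right)} = 1 + T$ ($f{\left(p,T \right)} = T + 1 = 1 + T$)
$- 458 \left(n + f{\left(23,-13 \right)}\right) = - 458 \left(-334 + \left(1 - 13\right)\right) = - 458 \left(-334 - 12\right) = \left(-458\right) \left(-346\right) = 158468$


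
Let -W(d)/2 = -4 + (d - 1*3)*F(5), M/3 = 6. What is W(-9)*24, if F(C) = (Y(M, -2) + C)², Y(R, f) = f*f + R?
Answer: 420096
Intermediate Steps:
M = 18 (M = 3*6 = 18)
Y(R, f) = R + f² (Y(R, f) = f² + R = R + f²)
F(C) = (22 + C)² (F(C) = ((18 + (-2)²) + C)² = ((18 + 4) + C)² = (22 + C)²)
W(d) = 4382 - 1458*d (W(d) = -2*(-4 + (d - 1*3)*(22 + 5)²) = -2*(-4 + (d - 3)*27²) = -2*(-4 + (-3 + d)*729) = -2*(-4 + (-2187 + 729*d)) = -2*(-2191 + 729*d) = 4382 - 1458*d)
W(-9)*24 = (4382 - 1458*(-9))*24 = (4382 + 13122)*24 = 17504*24 = 420096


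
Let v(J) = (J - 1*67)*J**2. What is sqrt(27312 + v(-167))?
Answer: I*sqrt(6498714) ≈ 2549.3*I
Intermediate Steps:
v(J) = J**2*(-67 + J) (v(J) = (J - 67)*J**2 = (-67 + J)*J**2 = J**2*(-67 + J))
sqrt(27312 + v(-167)) = sqrt(27312 + (-167)**2*(-67 - 167)) = sqrt(27312 + 27889*(-234)) = sqrt(27312 - 6526026) = sqrt(-6498714) = I*sqrt(6498714)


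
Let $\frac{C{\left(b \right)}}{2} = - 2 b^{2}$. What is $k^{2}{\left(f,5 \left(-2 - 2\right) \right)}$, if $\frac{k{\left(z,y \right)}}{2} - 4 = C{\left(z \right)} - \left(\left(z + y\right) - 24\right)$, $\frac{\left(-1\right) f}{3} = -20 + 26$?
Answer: $6051600$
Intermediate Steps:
$C{\left(b \right)} = - 4 b^{2}$ ($C{\left(b \right)} = 2 \left(- 2 b^{2}\right) = - 4 b^{2}$)
$f = -18$ ($f = - 3 \left(-20 + 26\right) = \left(-3\right) 6 = -18$)
$k{\left(z,y \right)} = 56 - 8 z^{2} - 2 y - 2 z$ ($k{\left(z,y \right)} = 8 + 2 \left(- 4 z^{2} - \left(\left(z + y\right) - 24\right)\right) = 8 + 2 \left(- 4 z^{2} - \left(\left(y + z\right) - 24\right)\right) = 8 + 2 \left(- 4 z^{2} - \left(-24 + y + z\right)\right) = 8 + 2 \left(24 - y - z - 4 z^{2}\right) = 8 - \left(-48 + 2 y + 2 z + 8 z^{2}\right) = 56 - 8 z^{2} - 2 y - 2 z$)
$k^{2}{\left(f,5 \left(-2 - 2\right) \right)} = \left(56 - 8 \left(-18\right)^{2} - 2 \cdot 5 \left(-2 - 2\right) - -36\right)^{2} = \left(56 - 2592 - 2 \cdot 5 \left(-4\right) + 36\right)^{2} = \left(56 - 2592 - -40 + 36\right)^{2} = \left(56 - 2592 + 40 + 36\right)^{2} = \left(-2460\right)^{2} = 6051600$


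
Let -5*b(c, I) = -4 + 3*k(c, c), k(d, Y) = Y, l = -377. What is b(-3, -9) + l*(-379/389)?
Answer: 719472/1945 ≈ 369.91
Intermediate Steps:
b(c, I) = ⅘ - 3*c/5 (b(c, I) = -(-4 + 3*c)/5 = ⅘ - 3*c/5)
b(-3, -9) + l*(-379/389) = (⅘ - ⅗*(-3)) - (-142883)/389 = (⅘ + 9/5) - (-142883)/389 = 13/5 - 377*(-379/389) = 13/5 + 142883/389 = 719472/1945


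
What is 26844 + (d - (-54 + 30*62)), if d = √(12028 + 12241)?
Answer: 25038 + √24269 ≈ 25194.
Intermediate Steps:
d = √24269 ≈ 155.79
26844 + (d - (-54 + 30*62)) = 26844 + (√24269 - (-54 + 30*62)) = 26844 + (√24269 - (-54 + 1860)) = 26844 + (√24269 - 1*1806) = 26844 + (√24269 - 1806) = 26844 + (-1806 + √24269) = 25038 + √24269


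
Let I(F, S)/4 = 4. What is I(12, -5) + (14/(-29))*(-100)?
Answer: 1864/29 ≈ 64.276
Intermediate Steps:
I(F, S) = 16 (I(F, S) = 4*4 = 16)
I(12, -5) + (14/(-29))*(-100) = 16 + (14/(-29))*(-100) = 16 + (14*(-1/29))*(-100) = 16 - 14/29*(-100) = 16 + 1400/29 = 1864/29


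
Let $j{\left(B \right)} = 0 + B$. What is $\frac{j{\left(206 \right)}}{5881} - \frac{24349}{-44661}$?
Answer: $\frac{152396635}{262651341} \approx 0.58022$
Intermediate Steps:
$j{\left(B \right)} = B$
$\frac{j{\left(206 \right)}}{5881} - \frac{24349}{-44661} = \frac{206}{5881} - \frac{24349}{-44661} = 206 \cdot \frac{1}{5881} - - \frac{24349}{44661} = \frac{206}{5881} + \frac{24349}{44661} = \frac{152396635}{262651341}$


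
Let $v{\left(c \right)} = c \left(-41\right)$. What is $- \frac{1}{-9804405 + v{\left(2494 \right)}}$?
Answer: $\frac{1}{9906659} \approx 1.0094 \cdot 10^{-7}$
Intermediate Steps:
$v{\left(c \right)} = - 41 c$
$- \frac{1}{-9804405 + v{\left(2494 \right)}} = - \frac{1}{-9804405 - 102254} = - \frac{1}{-9906659} = \left(-1\right) \left(- \frac{1}{9906659}\right) = \frac{1}{9906659}$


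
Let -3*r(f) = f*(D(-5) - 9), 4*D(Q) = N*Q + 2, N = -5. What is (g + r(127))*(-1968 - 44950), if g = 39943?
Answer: -3757029227/2 ≈ -1.8785e+9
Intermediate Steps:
D(Q) = ½ - 5*Q/4 (D(Q) = (-5*Q + 2)/4 = (2 - 5*Q)/4 = ½ - 5*Q/4)
r(f) = 3*f/4 (r(f) = -f*((½ - 5/4*(-5)) - 9)/3 = -f*((½ + 25/4) - 9)/3 = -f*(27/4 - 9)/3 = -f*(-9)/(3*4) = -(-3)*f/4 = 3*f/4)
(g + r(127))*(-1968 - 44950) = (39943 + (¾)*127)*(-1968 - 44950) = (39943 + 381/4)*(-46918) = (160153/4)*(-46918) = -3757029227/2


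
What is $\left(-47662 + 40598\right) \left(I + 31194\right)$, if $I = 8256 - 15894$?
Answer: $-166399584$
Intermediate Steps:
$I = -7638$
$\left(-47662 + 40598\right) \left(I + 31194\right) = \left(-47662 + 40598\right) \left(-7638 + 31194\right) = \left(-7064\right) 23556 = -166399584$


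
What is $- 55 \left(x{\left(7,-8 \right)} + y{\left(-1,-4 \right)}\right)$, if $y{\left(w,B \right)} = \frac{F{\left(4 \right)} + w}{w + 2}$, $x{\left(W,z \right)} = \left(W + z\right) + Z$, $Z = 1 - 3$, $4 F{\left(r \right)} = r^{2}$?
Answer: $0$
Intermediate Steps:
$F{\left(r \right)} = \frac{r^{2}}{4}$
$Z = -2$
$x{\left(W,z \right)} = -2 + W + z$ ($x{\left(W,z \right)} = \left(W + z\right) - 2 = -2 + W + z$)
$y{\left(w,B \right)} = \frac{4 + w}{2 + w}$ ($y{\left(w,B \right)} = \frac{\frac{4^{2}}{4} + w}{w + 2} = \frac{\frac{1}{4} \cdot 16 + w}{2 + w} = \frac{4 + w}{2 + w}$)
$- 55 \left(x{\left(7,-8 \right)} + y{\left(-1,-4 \right)}\right) = - 55 \left(\left(-2 + 7 - 8\right) + \frac{4 - 1}{2 - 1}\right) = - 55 \left(-3 + 1^{-1} \cdot 3\right) = - 55 \left(-3 + 1 \cdot 3\right) = - 55 \left(-3 + 3\right) = \left(-55\right) 0 = 0$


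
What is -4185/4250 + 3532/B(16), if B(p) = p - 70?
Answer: -1523699/22950 ≈ -66.392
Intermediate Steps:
B(p) = -70 + p
-4185/4250 + 3532/B(16) = -4185/4250 + 3532/(-70 + 16) = -4185*1/4250 + 3532/(-54) = -837/850 + 3532*(-1/54) = -837/850 - 1766/27 = -1523699/22950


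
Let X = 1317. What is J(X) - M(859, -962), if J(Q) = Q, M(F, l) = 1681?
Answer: -364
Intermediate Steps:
J(X) - M(859, -962) = 1317 - 1*1681 = 1317 - 1681 = -364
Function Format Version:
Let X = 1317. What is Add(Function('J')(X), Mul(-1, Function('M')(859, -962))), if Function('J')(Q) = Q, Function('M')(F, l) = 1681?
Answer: -364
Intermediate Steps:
Add(Function('J')(X), Mul(-1, Function('M')(859, -962))) = Add(1317, Mul(-1, 1681)) = Add(1317, -1681) = -364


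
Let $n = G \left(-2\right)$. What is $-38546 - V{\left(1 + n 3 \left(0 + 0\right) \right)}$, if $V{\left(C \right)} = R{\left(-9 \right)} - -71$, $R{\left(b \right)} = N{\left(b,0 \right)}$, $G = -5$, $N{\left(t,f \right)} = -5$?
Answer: $-38612$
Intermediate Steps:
$R{\left(b \right)} = -5$
$n = 10$ ($n = \left(-5\right) \left(-2\right) = 10$)
$V{\left(C \right)} = 66$ ($V{\left(C \right)} = -5 - -71 = -5 + 71 = 66$)
$-38546 - V{\left(1 + n 3 \left(0 + 0\right) \right)} = -38546 - 66 = -38612$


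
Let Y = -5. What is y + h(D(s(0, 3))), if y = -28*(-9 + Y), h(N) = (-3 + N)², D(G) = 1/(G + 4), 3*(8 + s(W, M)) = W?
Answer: 6441/16 ≈ 402.56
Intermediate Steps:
s(W, M) = -8 + W/3
D(G) = 1/(4 + G)
y = 392 (y = -28*(-9 - 5) = -28*(-14) = 392)
y + h(D(s(0, 3))) = 392 + (-3 + 1/(4 + (-8 + (⅓)*0)))² = 392 + (-3 + 1/(4 + (-8 + 0)))² = 392 + (-3 + 1/(4 - 8))² = 392 + (-3 + 1/(-4))² = 392 + (-3 - ¼)² = 392 + (-13/4)² = 392 + 169/16 = 6441/16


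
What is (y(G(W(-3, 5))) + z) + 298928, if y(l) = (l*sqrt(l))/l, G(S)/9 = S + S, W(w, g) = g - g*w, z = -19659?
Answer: 279269 + 6*sqrt(10) ≈ 2.7929e+5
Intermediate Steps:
W(w, g) = g - g*w
G(S) = 18*S (G(S) = 9*(S + S) = 9*(2*S) = 18*S)
y(l) = sqrt(l) (y(l) = l**(3/2)/l = sqrt(l))
(y(G(W(-3, 5))) + z) + 298928 = (sqrt(18*(5*(1 - 1*(-3)))) - 19659) + 298928 = (sqrt(18*(5*(1 + 3))) - 19659) + 298928 = (sqrt(18*(5*4)) - 19659) + 298928 = (sqrt(18*20) - 19659) + 298928 = (sqrt(360) - 19659) + 298928 = (6*sqrt(10) - 19659) + 298928 = (-19659 + 6*sqrt(10)) + 298928 = 279269 + 6*sqrt(10)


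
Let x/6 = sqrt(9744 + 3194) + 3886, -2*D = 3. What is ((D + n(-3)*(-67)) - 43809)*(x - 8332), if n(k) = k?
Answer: -653444748 - 261657*sqrt(12938) ≈ -6.8321e+8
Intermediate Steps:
D = -3/2 (D = -1/2*3 = -3/2 ≈ -1.5000)
x = 23316 + 6*sqrt(12938) (x = 6*(sqrt(9744 + 3194) + 3886) = 6*(sqrt(12938) + 3886) = 6*(3886 + sqrt(12938)) = 23316 + 6*sqrt(12938) ≈ 23998.)
((D + n(-3)*(-67)) - 43809)*(x - 8332) = ((-3/2 - 3*(-67)) - 43809)*((23316 + 6*sqrt(12938)) - 8332) = ((-3/2 + 201) - 43809)*(14984 + 6*sqrt(12938)) = (399/2 - 43809)*(14984 + 6*sqrt(12938)) = -87219*(14984 + 6*sqrt(12938))/2 = -653444748 - 261657*sqrt(12938)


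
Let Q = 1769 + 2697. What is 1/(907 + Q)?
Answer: 1/5373 ≈ 0.00018612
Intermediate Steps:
Q = 4466
1/(907 + Q) = 1/(907 + 4466) = 1/5373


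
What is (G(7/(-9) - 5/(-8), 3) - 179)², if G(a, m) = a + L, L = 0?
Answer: 166384201/5184 ≈ 32096.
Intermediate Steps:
G(a, m) = a (G(a, m) = a + 0 = a)
(G(7/(-9) - 5/(-8), 3) - 179)² = ((7/(-9) - 5/(-8)) - 179)² = ((7*(-⅑) - 5*(-⅛)) - 179)² = ((-7/9 + 5/8) - 179)² = (-11/72 - 179)² = (-12899/72)² = 166384201/5184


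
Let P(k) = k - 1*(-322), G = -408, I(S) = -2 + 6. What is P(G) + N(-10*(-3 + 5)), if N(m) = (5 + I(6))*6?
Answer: -32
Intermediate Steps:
I(S) = 4
N(m) = 54 (N(m) = (5 + 4)*6 = 9*6 = 54)
P(k) = 322 + k (P(k) = k + 322 = 322 + k)
P(G) + N(-10*(-3 + 5)) = (322 - 408) + 54 = -86 + 54 = -32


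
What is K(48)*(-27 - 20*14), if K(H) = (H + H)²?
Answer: -2829312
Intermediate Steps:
K(H) = 4*H² (K(H) = (2*H)² = 4*H²)
K(48)*(-27 - 20*14) = (4*48²)*(-27 - 20*14) = (4*2304)*(-27 - 280) = 9216*(-307) = -2829312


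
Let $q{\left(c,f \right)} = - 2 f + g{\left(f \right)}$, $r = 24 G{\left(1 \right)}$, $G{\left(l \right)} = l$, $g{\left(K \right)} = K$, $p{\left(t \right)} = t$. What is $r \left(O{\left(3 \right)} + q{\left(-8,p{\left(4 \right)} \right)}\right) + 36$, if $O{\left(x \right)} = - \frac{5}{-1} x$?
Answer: $300$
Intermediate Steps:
$r = 24$ ($r = 24 \cdot 1 = 24$)
$O{\left(x \right)} = 5 x$ ($O{\left(x \right)} = \left(-5\right) \left(-1\right) x = 5 x$)
$q{\left(c,f \right)} = - f$ ($q{\left(c,f \right)} = - 2 f + f = - f$)
$r \left(O{\left(3 \right)} + q{\left(-8,p{\left(4 \right)} \right)}\right) + 36 = 24 \left(5 \cdot 3 - 4\right) + 36 = 24 \left(15 - 4\right) + 36 = 24 \cdot 11 + 36 = 264 + 36 = 300$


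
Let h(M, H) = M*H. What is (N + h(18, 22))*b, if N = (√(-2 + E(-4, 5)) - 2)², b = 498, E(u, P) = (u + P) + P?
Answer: 197208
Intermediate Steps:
E(u, P) = u + 2*P (E(u, P) = (P + u) + P = u + 2*P)
h(M, H) = H*M
N = 0 (N = (√(-2 + (-4 + 2*5)) - 2)² = (√(-2 + (-4 + 10)) - 2)² = (√(-2 + 6) - 2)² = (√4 - 2)² = (2 - 2)² = 0² = 0)
(N + h(18, 22))*b = (0 + 22*18)*498 = (0 + 396)*498 = 396*498 = 197208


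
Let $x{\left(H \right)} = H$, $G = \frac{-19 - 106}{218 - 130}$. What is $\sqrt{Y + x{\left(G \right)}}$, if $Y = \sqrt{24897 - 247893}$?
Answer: $\frac{\sqrt{-2750 + 3872 i \sqrt{55749}}}{44} \approx 15.343 + 15.389 i$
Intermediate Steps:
$G = - \frac{125}{88} \approx -1.4205$
$Y = 2 i \sqrt{55749}$ ($Y = \sqrt{-222996} = 2 i \sqrt{55749} \approx 472.22 i$)
$\sqrt{Y + x{\left(G \right)}} = \sqrt{2 i \sqrt{55749} - \frac{125}{88}} = \sqrt{- \frac{125}{88} + 2 i \sqrt{55749}}$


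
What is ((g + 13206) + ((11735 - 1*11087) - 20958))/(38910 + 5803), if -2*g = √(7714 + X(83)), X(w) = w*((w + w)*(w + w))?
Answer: -7104/44713 - √2294862/89426 ≈ -0.17582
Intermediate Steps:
X(w) = 4*w³ (X(w) = w*((2*w)*(2*w)) = w*(4*w²) = 4*w³)
g = -√2294862/2 (g = -√(7714 + 4*83³)/2 = -√(7714 + 4*571787)/2 = -√(7714 + 2287148)/2 = -√2294862/2 ≈ -757.44)
((g + 13206) + ((11735 - 1*11087) - 20958))/(38910 + 5803) = ((-√2294862/2 + 13206) + ((11735 - 1*11087) - 20958))/(38910 + 5803) = ((13206 - √2294862/2) + ((11735 - 11087) - 20958))/44713 = ((13206 - √2294862/2) + (648 - 20958))*(1/44713) = ((13206 - √2294862/2) - 20310)*(1/44713) = (-7104 - √2294862/2)*(1/44713) = -7104/44713 - √2294862/89426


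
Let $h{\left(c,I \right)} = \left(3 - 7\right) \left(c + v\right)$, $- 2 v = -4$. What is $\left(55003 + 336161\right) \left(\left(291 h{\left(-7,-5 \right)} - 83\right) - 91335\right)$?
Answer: $-33482856072$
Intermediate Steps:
$v = 2$ ($v = \left(- \frac{1}{2}\right) \left(-4\right) = 2$)
$h{\left(c,I \right)} = -8 - 4 c$ ($h{\left(c,I \right)} = \left(3 - 7\right) \left(c + 2\right) = - 4 \left(2 + c\right) = -8 - 4 c$)
$\left(55003 + 336161\right) \left(\left(291 h{\left(-7,-5 \right)} - 83\right) - 91335\right) = \left(55003 + 336161\right) \left(\left(291 \left(-8 - -28\right) - 83\right) - 91335\right) = 391164 \left(\left(291 \left(-8 + 28\right) - 83\right) - 91335\right) = 391164 \left(\left(291 \cdot 20 - 83\right) - 91335\right) = 391164 \left(\left(5820 - 83\right) - 91335\right) = 391164 \left(5737 - 91335\right) = 391164 \left(-85598\right) = -33482856072$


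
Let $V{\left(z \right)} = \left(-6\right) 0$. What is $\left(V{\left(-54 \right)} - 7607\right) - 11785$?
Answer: $-19392$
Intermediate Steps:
$V{\left(z \right)} = 0$
$\left(V{\left(-54 \right)} - 7607\right) - 11785 = \left(0 - 7607\right) - 11785 = -7607 - 11785 = -19392$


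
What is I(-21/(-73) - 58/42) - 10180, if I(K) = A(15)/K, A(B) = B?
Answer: -17084675/1676 ≈ -10194.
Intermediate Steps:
I(K) = 15/K
I(-21/(-73) - 58/42) - 10180 = 15/(-21/(-73) - 58/42) - 10180 = 15/(-21*(-1/73) - 58*1/42) - 10180 = 15/(21/73 - 29/21) - 10180 = 15/(-1676/1533) - 10180 = 15*(-1533/1676) - 10180 = -22995/1676 - 10180 = -17084675/1676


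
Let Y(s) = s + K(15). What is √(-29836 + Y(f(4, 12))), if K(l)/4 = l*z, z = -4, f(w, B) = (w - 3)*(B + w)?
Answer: 6*I*√835 ≈ 173.38*I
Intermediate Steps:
f(w, B) = (-3 + w)*(B + w)
K(l) = -16*l (K(l) = 4*(l*(-4)) = 4*(-4*l) = -16*l)
Y(s) = -240 + s (Y(s) = s - 16*15 = s - 240 = -240 + s)
√(-29836 + Y(f(4, 12))) = √(-29836 + (-240 + (4² - 3*12 - 3*4 + 12*4))) = √(-29836 + (-240 + (16 - 36 - 12 + 48))) = √(-29836 + (-240 + 16)) = √(-29836 - 224) = √(-30060) = 6*I*√835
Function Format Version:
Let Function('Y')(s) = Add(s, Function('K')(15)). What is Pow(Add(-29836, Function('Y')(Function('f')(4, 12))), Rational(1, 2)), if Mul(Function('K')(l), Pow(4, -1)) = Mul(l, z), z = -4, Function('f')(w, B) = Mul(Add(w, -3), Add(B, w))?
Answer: Mul(6, I, Pow(835, Rational(1, 2))) ≈ Mul(173.38, I)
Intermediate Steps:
Function('f')(w, B) = Mul(Add(-3, w), Add(B, w))
Function('K')(l) = Mul(-16, l) (Function('K')(l) = Mul(4, Mul(l, -4)) = Mul(4, Mul(-4, l)) = Mul(-16, l))
Function('Y')(s) = Add(-240, s) (Function('Y')(s) = Add(s, Mul(-16, 15)) = Add(s, -240) = Add(-240, s))
Pow(Add(-29836, Function('Y')(Function('f')(4, 12))), Rational(1, 2)) = Pow(Add(-29836, Add(-240, Add(Pow(4, 2), Mul(-3, 12), Mul(-3, 4), Mul(12, 4)))), Rational(1, 2)) = Pow(Add(-29836, Add(-240, Add(16, -36, -12, 48))), Rational(1, 2)) = Pow(Add(-29836, Add(-240, 16)), Rational(1, 2)) = Pow(Add(-29836, -224), Rational(1, 2)) = Pow(-30060, Rational(1, 2)) = Mul(6, I, Pow(835, Rational(1, 2)))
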